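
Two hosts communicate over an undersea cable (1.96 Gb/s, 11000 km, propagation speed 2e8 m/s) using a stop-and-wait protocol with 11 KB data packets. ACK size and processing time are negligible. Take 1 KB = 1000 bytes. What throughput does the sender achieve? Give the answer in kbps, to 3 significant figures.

t_tx = L/R = 88000/1960000000 = 4.4898e-05 s.
t_prop = 11000000/200000000 = 0.055 s; RTT = 0.11 s.
Cycle = t_tx + RTT = 0.110045 s.
Throughput = L / cycle = 88000 / 0.110045 = 800 kbps.

800 kbps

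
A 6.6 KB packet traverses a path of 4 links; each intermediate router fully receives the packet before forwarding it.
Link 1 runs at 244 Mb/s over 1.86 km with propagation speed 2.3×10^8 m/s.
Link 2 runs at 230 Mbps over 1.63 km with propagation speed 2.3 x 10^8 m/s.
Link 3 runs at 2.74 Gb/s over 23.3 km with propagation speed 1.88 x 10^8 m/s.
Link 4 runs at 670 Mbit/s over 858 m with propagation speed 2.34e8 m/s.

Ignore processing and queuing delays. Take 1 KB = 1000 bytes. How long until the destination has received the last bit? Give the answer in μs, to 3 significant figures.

687 μs

L = 52800 bits.
Transmission delays (L/R per hop): 216.393, 229.565, 19.2701, 78.806 μs; sum = 544.035 μs.
Propagation delays (d/s per hop): 8.08696, 7.08696, 123.936, 3.66667 μs; sum = 142.777 μs.
End-to-end = 687 μs.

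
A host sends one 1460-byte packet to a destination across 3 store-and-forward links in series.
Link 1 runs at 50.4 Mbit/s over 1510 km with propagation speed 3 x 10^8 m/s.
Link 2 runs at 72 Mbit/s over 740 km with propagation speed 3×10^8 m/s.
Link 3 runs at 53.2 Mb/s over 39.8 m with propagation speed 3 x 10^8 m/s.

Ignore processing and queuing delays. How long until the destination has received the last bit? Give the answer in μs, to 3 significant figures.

8110 μs

L = 1460 × 8 = 11680 bits.
Transmission delays (L/R per hop): 231.746, 162.222, 219.549 μs; sum = 613.517 μs.
Propagation delays (d/s per hop): 5033.33, 2466.67, 0.132667 μs; sum = 7500.13 μs.
End-to-end = 8110 μs.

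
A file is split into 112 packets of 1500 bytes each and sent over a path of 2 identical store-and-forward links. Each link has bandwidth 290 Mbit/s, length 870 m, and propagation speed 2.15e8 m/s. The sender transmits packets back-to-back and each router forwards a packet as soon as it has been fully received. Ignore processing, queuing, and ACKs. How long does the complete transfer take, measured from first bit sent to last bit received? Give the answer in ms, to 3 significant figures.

Per-hop transmission t_tx = L/R = 12000/290000000 = 0.0413793 ms.
Per-hop propagation t_prop = 870/215000000 = 0.00404651 ms.
Pipeline fill: first packet needs 2·t_tx to clear all hops; remaining 111 packets each add one t_tx.
Total = (2+112-1)·t_tx + 2·t_prop = 113·0.0413793 + 2·0.00404651 = 4.68 ms.

4.68 ms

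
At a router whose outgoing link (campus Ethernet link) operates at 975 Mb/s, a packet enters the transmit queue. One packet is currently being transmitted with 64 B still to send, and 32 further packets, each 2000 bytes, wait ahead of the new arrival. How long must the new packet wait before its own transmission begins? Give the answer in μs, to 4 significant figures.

Each queued packet: L/R = 16000/975000000 = 16.4103 μs.
32 queued → 525.128 μs.
Plus remaining 512 bits of current packet: 0.525128 μs.
Queuing delay = 525.7 μs.

525.7 μs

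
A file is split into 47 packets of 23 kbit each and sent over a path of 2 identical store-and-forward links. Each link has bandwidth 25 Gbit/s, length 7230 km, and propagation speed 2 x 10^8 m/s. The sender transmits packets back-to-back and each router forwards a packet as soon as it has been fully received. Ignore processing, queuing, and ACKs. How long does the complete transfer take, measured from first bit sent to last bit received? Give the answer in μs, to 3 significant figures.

Per-hop transmission t_tx = L/R = 23000/25000000000 = 0.92 μs.
Per-hop propagation t_prop = 7230000/200000000 = 36150 μs.
Pipeline fill: first packet needs 2·t_tx to clear all hops; remaining 46 packets each add one t_tx.
Total = (2+47-1)·t_tx + 2·t_prop = 48·0.92 + 2·36150 = 72300 μs.

72300 μs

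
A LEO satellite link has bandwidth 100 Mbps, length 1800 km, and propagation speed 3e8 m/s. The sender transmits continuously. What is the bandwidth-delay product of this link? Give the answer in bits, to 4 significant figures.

Propagation delay = 1800000 / 300000000 = 0.006 s.
BDP = R × t_prop = 100000000 × 0.006 = 600000 bits.

600000 bits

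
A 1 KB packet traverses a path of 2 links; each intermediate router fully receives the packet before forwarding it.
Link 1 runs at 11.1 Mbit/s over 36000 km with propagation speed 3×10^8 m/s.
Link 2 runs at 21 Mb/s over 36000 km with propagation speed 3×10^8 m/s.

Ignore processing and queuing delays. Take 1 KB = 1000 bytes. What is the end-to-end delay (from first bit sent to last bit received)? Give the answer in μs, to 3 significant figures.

L = 8000 bits.
Transmission delays (L/R per hop): 720.721, 380.952 μs; sum = 1101.67 μs.
Propagation delays (d/s per hop): 120000, 120000 μs; sum = 240000 μs.
End-to-end = 241000 μs.

241000 μs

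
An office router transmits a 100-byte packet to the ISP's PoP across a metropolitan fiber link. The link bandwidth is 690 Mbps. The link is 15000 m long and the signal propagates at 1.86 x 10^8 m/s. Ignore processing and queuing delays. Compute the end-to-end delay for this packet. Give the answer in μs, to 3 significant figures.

81.8 μs

L = 100 × 8 = 800 bits.
Transmission delay = L/R = 800 / 690000000 = 1.15942 μs.
Propagation delay = d/s = 15000 m / 186000000 m/s = 80.6452 μs.
Total = 81.8 μs.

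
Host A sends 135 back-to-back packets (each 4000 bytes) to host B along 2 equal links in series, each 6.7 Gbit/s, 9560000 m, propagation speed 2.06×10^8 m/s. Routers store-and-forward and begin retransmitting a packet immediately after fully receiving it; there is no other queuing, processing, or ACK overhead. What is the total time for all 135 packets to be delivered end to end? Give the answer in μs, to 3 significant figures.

Per-hop transmission t_tx = L/R = 32000/6700000000 = 4.77612 μs.
Per-hop propagation t_prop = 9560000/206000000 = 46407.8 μs.
Pipeline fill: first packet needs 2·t_tx to clear all hops; remaining 134 packets each add one t_tx.
Total = (2+135-1)·t_tx + 2·t_prop = 136·4.77612 + 2·46407.8 = 93500 μs.

93500 μs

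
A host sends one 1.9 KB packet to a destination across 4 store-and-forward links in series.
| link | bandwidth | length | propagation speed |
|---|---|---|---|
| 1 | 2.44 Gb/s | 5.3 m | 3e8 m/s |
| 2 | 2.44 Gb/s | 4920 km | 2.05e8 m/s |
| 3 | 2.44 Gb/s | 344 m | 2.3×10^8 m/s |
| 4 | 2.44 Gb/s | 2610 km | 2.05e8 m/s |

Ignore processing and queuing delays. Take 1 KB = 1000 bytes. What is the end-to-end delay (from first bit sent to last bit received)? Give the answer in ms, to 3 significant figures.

36.8 ms

L = 15200 bits.
Transmission delay per hop = L/R = 15200/2440000000 = 0.00622951 ms; 4 hops → 0.024918 ms.
Propagation delays (d/s per hop): 1.76667e-05, 24, 0.00149565, 12.7317 ms; sum = 36.7332 ms.
End-to-end = 36.8 ms.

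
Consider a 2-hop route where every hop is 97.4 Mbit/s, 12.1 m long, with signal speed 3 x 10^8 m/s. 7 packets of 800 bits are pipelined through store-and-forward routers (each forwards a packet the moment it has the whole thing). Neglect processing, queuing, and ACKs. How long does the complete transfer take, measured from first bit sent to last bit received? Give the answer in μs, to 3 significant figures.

65.8 μs

Per-hop transmission t_tx = L/R = 800/97400000 = 8.21355 μs.
Per-hop propagation t_prop = 12.1/300000000 = 0.0403333 μs.
Pipeline fill: first packet needs 2·t_tx to clear all hops; remaining 6 packets each add one t_tx.
Total = (2+7-1)·t_tx + 2·t_prop = 8·8.21355 + 2·0.0403333 = 65.8 μs.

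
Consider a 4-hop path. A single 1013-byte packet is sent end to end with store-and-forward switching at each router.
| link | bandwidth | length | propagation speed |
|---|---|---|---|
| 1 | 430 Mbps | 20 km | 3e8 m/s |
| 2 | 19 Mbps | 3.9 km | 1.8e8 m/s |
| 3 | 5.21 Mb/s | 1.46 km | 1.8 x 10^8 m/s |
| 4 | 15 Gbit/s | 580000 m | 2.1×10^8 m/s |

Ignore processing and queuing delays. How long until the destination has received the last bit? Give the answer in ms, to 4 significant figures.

L = 1013 × 8 = 8104 bits.
Transmission delays (L/R per hop): 0.0188465, 0.426526, 1.55547, 0.000540267 ms; sum = 2.00138 ms.
Propagation delays (d/s per hop): 0.0666667, 0.0216667, 0.00811111, 2.7619 ms; sum = 2.85835 ms.
End-to-end = 4.860 ms.

4.860 ms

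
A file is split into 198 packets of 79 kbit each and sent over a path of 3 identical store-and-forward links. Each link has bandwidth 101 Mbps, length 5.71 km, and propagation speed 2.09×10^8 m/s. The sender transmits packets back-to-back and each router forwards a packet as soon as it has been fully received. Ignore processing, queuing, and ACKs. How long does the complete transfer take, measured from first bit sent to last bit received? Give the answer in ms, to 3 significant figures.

157 ms

Per-hop transmission t_tx = L/R = 79000/101000000 = 0.782178 ms.
Per-hop propagation t_prop = 5710/209000000 = 0.0273206 ms.
Pipeline fill: first packet needs 3·t_tx to clear all hops; remaining 197 packets each add one t_tx.
Total = (3+198-1)·t_tx + 3·t_prop = 200·0.782178 + 3·0.0273206 = 157 ms.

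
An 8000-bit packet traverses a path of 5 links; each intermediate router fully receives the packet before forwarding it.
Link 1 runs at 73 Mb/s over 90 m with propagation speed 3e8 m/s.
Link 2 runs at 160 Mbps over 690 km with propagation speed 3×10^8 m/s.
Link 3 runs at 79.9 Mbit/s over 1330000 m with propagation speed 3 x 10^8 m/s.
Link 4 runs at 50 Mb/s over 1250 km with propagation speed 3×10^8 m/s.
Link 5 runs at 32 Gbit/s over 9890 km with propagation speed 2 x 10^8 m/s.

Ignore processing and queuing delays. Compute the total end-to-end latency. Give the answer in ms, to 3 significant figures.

60.8 ms

Transmission delays (L/R per hop): 0.109589, 0.05, 0.100125, 0.16, 0.00025 ms; sum = 0.419964 ms.
Propagation delays (d/s per hop): 0.0003, 2.3, 4.43333, 4.16667, 49.45 ms; sum = 60.3503 ms.
End-to-end = 60.8 ms.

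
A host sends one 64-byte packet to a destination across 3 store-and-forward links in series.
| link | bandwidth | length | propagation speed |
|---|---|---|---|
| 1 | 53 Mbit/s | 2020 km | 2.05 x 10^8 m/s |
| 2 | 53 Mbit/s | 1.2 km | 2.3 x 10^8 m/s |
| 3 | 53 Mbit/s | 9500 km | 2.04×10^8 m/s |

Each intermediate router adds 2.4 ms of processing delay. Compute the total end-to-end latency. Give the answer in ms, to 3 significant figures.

L = 64 × 8 = 512 bits.
Transmission delay per hop = L/R = 512/53000000 = 0.00966038 ms; 3 hops → 0.0289811 ms.
Propagation delays (d/s per hop): 9.85366, 0.00521739, 46.5686 ms; sum = 56.4275 ms.
Processing at 2 router(s): 2 × 2.4 ms = 4.8 ms.
End-to-end = 61.3 ms.

61.3 ms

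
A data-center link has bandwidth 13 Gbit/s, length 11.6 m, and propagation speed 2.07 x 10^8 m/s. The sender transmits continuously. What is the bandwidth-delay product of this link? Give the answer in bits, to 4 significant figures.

Propagation delay = 11.6 / 2.07e+08 = 5.60386e-08 s.
BDP = R × t_prop = 13000000000 × 5.60386e-08 = 728.502 bits.

728.5 bits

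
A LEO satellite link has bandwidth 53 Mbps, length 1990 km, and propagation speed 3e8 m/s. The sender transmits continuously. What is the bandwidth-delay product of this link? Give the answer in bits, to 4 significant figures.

351600 bits

Propagation delay = 1990000 / 300000000 = 0.00663333 s.
BDP = R × t_prop = 53000000 × 0.00663333 = 351567 bits.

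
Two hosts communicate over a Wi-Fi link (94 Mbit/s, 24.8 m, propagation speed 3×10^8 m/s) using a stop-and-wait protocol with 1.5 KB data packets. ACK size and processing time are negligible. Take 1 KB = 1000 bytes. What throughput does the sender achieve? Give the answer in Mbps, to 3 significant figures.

93.9 Mbps

t_tx = L/R = 12000/94000000 = 0.00012766 s.
t_prop = 24.8/300000000 = 8.26667e-08 s; RTT = 1.65333e-07 s.
Cycle = t_tx + RTT = 0.000127825 s.
Throughput = L / cycle = 12000 / 0.000127825 = 93.9 Mbps.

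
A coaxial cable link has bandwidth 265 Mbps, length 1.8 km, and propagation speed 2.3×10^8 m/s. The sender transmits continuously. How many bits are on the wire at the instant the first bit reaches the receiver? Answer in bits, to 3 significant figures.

Propagation delay = 1800 / 2.3e+08 = 7.82609e-06 s.
BDP = R × t_prop = 265000000 × 7.82609e-06 = 2073.91 bits.

2070 bits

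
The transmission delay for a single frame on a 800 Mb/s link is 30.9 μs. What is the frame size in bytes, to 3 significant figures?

L = R × t_tx = 800000000 b/s × 3.09e-05 s = 24720 bits.
In bytes: 24720 / 8 = 3090 bytes.

3090 bytes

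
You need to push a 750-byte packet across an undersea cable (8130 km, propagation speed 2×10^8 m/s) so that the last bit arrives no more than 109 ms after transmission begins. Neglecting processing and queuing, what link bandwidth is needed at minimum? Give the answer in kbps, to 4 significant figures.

87.78 kbps

L = 6000 bits.
Propagation delay = 8130000 / 200000000 = 40.65 ms.
Transmission budget = 109 − 40.65 = 68.35 ms.
R ≥ L / t_tx = 6000 bits / 0.06835 s = 87.78 kbps.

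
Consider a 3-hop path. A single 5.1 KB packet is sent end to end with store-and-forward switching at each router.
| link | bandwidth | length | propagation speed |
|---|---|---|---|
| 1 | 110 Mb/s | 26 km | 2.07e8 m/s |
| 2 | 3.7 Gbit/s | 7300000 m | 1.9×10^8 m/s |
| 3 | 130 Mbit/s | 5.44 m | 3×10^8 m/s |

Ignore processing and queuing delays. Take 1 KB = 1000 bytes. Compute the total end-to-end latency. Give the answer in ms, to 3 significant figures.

L = 40800 bits.
Transmission delays (L/R per hop): 0.370909, 0.011027, 0.313846 ms; sum = 0.695782 ms.
Propagation delays (d/s per hop): 0.125604, 38.4211, 1.81333e-05 ms; sum = 38.5467 ms.
End-to-end = 39.2 ms.

39.2 ms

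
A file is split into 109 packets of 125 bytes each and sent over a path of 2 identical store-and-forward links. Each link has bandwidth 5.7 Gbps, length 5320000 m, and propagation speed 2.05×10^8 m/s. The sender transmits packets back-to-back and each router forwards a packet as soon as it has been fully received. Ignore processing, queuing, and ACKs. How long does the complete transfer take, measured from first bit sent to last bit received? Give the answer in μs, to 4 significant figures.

Per-hop transmission t_tx = L/R = 1000/5700000000 = 0.175439 μs.
Per-hop propagation t_prop = 5320000/2.05e+08 = 25951.2 μs.
Pipeline fill: first packet needs 2·t_tx to clear all hops; remaining 108 packets each add one t_tx.
Total = (2+109-1)·t_tx + 2·t_prop = 110·0.175439 + 2·25951.2 = 51920 μs.

51920 μs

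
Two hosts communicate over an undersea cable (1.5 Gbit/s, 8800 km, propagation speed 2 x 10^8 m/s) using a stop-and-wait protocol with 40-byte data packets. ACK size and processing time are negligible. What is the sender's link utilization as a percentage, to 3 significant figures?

t_tx = L/R = 320/1500000000 = 2.13333e-07 s.
t_prop = 8800000/200000000 = 0.044 s; RTT = 0.088 s.
Cycle = t_tx + RTT = 0.0880002 s.
Utilization = t_tx / cycle = 2.13333e-07/0.0880002 = 0.000242 %.

0.000242 %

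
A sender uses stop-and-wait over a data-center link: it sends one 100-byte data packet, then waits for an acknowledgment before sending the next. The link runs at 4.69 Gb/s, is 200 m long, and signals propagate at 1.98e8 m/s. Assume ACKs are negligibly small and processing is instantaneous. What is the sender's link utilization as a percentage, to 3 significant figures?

t_tx = L/R = 800/4690000000 = 1.70576e-07 s.
t_prop = 200/198000000 = 1.0101e-06 s; RTT = 2.0202e-06 s.
Cycle = t_tx + RTT = 2.19078e-06 s.
Utilization = t_tx / cycle = 1.70576e-07/2.19078e-06 = 7.79 %.

7.79 %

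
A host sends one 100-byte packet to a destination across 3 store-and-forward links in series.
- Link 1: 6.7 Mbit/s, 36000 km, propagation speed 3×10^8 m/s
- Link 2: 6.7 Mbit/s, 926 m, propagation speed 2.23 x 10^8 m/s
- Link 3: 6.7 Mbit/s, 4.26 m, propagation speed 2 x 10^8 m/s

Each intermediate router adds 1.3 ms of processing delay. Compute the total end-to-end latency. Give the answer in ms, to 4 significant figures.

123.0 ms

L = 100 × 8 = 800 bits.
Transmission delay per hop = L/R = 800/6700000 = 0.119403 ms; 3 hops → 0.358209 ms.
Propagation delays (d/s per hop): 120, 0.00415247, 2.13e-05 ms; sum = 120.004 ms.
Processing at 2 router(s): 2 × 1.3 ms = 2.6 ms.
End-to-end = 123.0 ms.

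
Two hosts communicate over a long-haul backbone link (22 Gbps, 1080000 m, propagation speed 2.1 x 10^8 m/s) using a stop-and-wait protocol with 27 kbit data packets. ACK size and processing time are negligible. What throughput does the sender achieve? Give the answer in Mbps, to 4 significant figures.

2.625 Mbps

t_tx = L/R = 27000/22000000000 = 1.22727e-06 s.
t_prop = 1080000/210000000 = 0.00514286 s; RTT = 0.0102857 s.
Cycle = t_tx + RTT = 0.0102869 s.
Throughput = L / cycle = 27000 / 0.0102869 = 2.625 Mbps.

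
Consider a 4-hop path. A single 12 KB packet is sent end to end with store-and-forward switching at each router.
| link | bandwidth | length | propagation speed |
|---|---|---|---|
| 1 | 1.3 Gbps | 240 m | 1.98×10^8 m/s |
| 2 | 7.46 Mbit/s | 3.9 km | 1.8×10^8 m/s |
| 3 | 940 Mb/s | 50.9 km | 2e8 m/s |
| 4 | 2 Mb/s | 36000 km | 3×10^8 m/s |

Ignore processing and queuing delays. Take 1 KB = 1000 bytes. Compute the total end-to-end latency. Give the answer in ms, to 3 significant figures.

L = 96000 bits.
Transmission delays (L/R per hop): 0.0738462, 12.8686, 0.102128, 48 ms; sum = 61.0446 ms.
Propagation delays (d/s per hop): 0.00121212, 0.0216667, 0.2545, 120 ms; sum = 120.277 ms.
End-to-end = 181 ms.

181 ms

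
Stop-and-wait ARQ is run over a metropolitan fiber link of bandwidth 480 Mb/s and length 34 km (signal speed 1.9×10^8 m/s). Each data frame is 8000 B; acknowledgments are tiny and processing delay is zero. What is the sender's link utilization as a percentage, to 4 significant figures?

t_tx = L/R = 64000/480000000 = 0.000133333 s.
t_prop = 34000/190000000 = 0.000178947 s; RTT = 0.000357895 s.
Cycle = t_tx + RTT = 0.000491228 s.
Utilization = t_tx / cycle = 0.000133333/0.000491228 = 27.14 %.

27.14 %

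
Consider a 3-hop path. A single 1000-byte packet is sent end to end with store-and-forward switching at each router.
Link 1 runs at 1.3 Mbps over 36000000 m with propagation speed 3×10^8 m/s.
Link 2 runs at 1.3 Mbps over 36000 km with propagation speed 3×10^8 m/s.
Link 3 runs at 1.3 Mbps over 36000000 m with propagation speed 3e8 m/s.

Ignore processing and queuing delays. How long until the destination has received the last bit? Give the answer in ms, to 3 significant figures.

L = 1000 × 8 = 8000 bits.
Transmission delay per hop = L/R = 8000/1300000 = 6.15385 ms; 3 hops → 18.4615 ms.
Propagation delays (d/s per hop): 120, 120, 120 ms; sum = 360 ms.
End-to-end = 378 ms.

378 ms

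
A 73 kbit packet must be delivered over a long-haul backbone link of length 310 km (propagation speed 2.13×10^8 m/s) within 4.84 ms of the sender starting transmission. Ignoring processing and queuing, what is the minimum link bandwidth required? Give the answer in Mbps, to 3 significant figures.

Propagation delay = 310000 / 213000000 = 1.4554 ms.
Transmission budget = 4.84 − 1.4554 = 3.3846 ms.
R ≥ L / t_tx = 73000 bits / 0.0033846 s = 21.6 Mbps.

21.6 Mbps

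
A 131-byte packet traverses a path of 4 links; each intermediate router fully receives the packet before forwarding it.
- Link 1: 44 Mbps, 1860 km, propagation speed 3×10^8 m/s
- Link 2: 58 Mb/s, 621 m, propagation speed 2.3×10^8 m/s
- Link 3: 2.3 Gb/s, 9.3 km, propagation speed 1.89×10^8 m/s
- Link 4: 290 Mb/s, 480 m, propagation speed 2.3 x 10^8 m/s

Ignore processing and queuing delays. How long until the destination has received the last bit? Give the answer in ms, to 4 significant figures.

6.300 ms

L = 131 × 8 = 1048 bits.
Transmission delays (L/R per hop): 0.0238182, 0.018069, 0.000455652, 0.00361379 ms; sum = 0.0459566 ms.
Propagation delays (d/s per hop): 6.2, 0.0027, 0.0492063, 0.00208696 ms; sum = 6.25399 ms.
End-to-end = 6.300 ms.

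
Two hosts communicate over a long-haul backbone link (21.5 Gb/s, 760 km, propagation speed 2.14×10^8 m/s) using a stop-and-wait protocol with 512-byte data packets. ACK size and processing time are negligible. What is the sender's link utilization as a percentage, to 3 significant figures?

0.00268 %

t_tx = L/R = 4096/21500000000 = 1.90512e-07 s.
t_prop = 760000/214000000 = 0.0035514 s; RTT = 0.0071028 s.
Cycle = t_tx + RTT = 0.00710299 s.
Utilization = t_tx / cycle = 1.90512e-07/0.00710299 = 0.00268 %.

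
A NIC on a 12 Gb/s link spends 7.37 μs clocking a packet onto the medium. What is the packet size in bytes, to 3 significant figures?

L = R × t_tx = 12000000000 b/s × 7.37e-06 s = 88440 bits.
In bytes: 88440 / 8 = 11100 bytes.

11100 bytes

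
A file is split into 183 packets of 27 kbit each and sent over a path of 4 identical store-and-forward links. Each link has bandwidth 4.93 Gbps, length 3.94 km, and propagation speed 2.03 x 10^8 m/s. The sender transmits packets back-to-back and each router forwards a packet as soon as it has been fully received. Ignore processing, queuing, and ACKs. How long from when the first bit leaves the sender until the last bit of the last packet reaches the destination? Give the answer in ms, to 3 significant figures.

Per-hop transmission t_tx = L/R = 27000/4930000000 = 0.00547667 ms.
Per-hop propagation t_prop = 3940/2.03e+08 = 0.0194089 ms.
Pipeline fill: first packet needs 4·t_tx to clear all hops; remaining 182 packets each add one t_tx.
Total = (4+183-1)·t_tx + 4·t_prop = 186·0.00547667 + 4·0.0194089 = 1.10 ms.

1.10 ms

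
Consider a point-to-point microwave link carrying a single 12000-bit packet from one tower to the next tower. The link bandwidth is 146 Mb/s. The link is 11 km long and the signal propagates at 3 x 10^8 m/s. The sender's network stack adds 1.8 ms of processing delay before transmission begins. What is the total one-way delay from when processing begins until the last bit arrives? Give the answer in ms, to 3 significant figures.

1.92 ms

Transmission delay = L/R = 12000 / 146000000 = 0.0821918 ms.
Propagation delay = d/s = 11000 m / 300000000 m/s = 0.0366667 ms.
Plus processing delay 1.8 ms = 1.8 ms.
Total = 1.92 ms.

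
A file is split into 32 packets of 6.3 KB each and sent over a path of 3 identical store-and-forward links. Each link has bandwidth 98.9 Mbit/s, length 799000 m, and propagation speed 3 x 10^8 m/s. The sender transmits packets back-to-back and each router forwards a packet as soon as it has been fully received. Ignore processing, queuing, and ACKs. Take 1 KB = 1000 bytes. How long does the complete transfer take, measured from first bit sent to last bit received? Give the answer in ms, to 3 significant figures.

25.3 ms

Per-hop transmission t_tx = L/R = 50400/98900000 = 0.509606 ms.
Per-hop propagation t_prop = 799000/300000000 = 2.66333 ms.
Pipeline fill: first packet needs 3·t_tx to clear all hops; remaining 31 packets each add one t_tx.
Total = (3+32-1)·t_tx + 3·t_prop = 34·0.509606 + 3·2.66333 = 25.3 ms.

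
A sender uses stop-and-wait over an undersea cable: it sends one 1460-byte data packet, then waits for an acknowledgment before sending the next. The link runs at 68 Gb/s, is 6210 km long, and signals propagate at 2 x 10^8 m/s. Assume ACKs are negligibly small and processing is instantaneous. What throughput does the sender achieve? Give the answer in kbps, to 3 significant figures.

t_tx = L/R = 11680/68000000000 = 1.71765e-07 s.
t_prop = 6210000/200000000 = 0.03105 s; RTT = 0.0621 s.
Cycle = t_tx + RTT = 0.0621002 s.
Throughput = L / cycle = 11680 / 0.0621002 = 188 kbps.

188 kbps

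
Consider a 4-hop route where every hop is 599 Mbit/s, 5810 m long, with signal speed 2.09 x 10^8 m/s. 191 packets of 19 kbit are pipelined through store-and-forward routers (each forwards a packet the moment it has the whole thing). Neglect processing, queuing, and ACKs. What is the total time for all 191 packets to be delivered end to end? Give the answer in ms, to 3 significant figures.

Per-hop transmission t_tx = L/R = 19000/599000000 = 0.0317195 ms.
Per-hop propagation t_prop = 5810/209000000 = 0.027799 ms.
Pipeline fill: first packet needs 4·t_tx to clear all hops; remaining 190 packets each add one t_tx.
Total = (4+191-1)·t_tx + 4·t_prop = 194·0.0317195 + 4·0.027799 = 6.26 ms.

6.26 ms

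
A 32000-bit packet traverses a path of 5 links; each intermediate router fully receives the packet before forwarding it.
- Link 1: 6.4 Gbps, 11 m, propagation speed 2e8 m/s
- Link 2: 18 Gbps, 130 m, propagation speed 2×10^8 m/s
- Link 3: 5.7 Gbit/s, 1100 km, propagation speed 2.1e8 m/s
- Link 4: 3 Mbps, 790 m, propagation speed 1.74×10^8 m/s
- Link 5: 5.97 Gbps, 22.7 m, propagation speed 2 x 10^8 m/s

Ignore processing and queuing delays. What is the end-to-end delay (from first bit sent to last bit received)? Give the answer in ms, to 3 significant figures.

15.9 ms

Transmission delays (L/R per hop): 0.005, 0.00177778, 0.00561404, 10.6667, 0.00536013 ms; sum = 10.6844 ms.
Propagation delays (d/s per hop): 5.5e-05, 0.00065, 5.2381, 0.00454023, 0.0001135 ms; sum = 5.24345 ms.
End-to-end = 15.9 ms.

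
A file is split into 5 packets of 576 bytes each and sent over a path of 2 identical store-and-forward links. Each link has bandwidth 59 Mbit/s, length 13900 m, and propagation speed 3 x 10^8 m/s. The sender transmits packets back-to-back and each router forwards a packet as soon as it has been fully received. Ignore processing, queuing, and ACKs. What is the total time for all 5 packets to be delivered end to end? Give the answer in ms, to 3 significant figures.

0.561 ms

Per-hop transmission t_tx = L/R = 4608/59000000 = 0.0781017 ms.
Per-hop propagation t_prop = 13900/300000000 = 0.0463333 ms.
Pipeline fill: first packet needs 2·t_tx to clear all hops; remaining 4 packets each add one t_tx.
Total = (2+5-1)·t_tx + 2·t_prop = 6·0.0781017 + 2·0.0463333 = 0.561 ms.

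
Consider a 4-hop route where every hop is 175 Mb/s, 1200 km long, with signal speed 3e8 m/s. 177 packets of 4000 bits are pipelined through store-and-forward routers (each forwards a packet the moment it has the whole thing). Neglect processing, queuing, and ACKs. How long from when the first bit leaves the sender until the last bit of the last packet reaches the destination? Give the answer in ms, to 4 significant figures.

Per-hop transmission t_tx = L/R = 4000/175000000 = 0.0228571 ms.
Per-hop propagation t_prop = 1200000/300000000 = 4 ms.
Pipeline fill: first packet needs 4·t_tx to clear all hops; remaining 176 packets each add one t_tx.
Total = (4+177-1)·t_tx + 4·t_prop = 180·0.0228571 + 4·4 = 20.11 ms.

20.11 ms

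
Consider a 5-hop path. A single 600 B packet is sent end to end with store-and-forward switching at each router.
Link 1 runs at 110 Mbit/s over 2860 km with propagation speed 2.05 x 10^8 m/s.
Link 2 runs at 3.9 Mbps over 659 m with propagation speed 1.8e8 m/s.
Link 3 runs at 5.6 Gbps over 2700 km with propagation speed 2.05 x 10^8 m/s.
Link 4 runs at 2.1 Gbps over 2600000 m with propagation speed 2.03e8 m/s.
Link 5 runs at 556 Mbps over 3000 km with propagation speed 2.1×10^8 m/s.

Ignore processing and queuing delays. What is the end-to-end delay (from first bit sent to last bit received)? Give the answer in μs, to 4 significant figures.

55510 μs

L = 600 × 8 = 4800 bits.
Transmission delays (L/R per hop): 43.6364, 1230.77, 0.857143, 2.28571, 8.63309 μs; sum = 1286.18 μs.
Propagation delays (d/s per hop): 13951.2, 3.66111, 13170.7, 12807.9, 14285.7 μs; sum = 54219.2 μs.
End-to-end = 55510 μs.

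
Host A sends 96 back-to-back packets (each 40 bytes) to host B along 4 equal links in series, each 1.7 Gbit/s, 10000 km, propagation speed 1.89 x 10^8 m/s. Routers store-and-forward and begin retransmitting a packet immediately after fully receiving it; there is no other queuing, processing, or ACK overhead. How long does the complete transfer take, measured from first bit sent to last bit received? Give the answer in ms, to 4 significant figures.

Per-hop transmission t_tx = L/R = 320/1700000000 = 0.000188235 ms.
Per-hop propagation t_prop = 10000000/189000000 = 52.9101 ms.
Pipeline fill: first packet needs 4·t_tx to clear all hops; remaining 95 packets each add one t_tx.
Total = (4+96-1)·t_tx + 4·t_prop = 99·0.000188235 + 4·52.9101 = 211.7 ms.

211.7 ms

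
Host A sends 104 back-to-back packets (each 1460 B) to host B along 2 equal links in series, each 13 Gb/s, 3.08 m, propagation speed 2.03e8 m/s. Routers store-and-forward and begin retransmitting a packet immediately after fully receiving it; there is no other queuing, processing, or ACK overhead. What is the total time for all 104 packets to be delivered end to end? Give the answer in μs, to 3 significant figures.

94.4 μs

Per-hop transmission t_tx = L/R = 11680/13000000000 = 0.898462 μs.
Per-hop propagation t_prop = 3.08/2.03e+08 = 0.0151724 μs.
Pipeline fill: first packet needs 2·t_tx to clear all hops; remaining 103 packets each add one t_tx.
Total = (2+104-1)·t_tx + 2·t_prop = 105·0.898462 + 2·0.0151724 = 94.4 μs.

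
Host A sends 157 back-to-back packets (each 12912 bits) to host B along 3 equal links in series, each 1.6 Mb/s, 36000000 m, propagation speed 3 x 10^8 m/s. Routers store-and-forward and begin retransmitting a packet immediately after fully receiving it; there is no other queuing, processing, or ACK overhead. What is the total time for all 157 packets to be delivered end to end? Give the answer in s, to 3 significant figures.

Per-hop transmission t_tx = L/R = 12912/1600000 = 0.00807 s.
Per-hop propagation t_prop = 36000000/300000000 = 0.12 s.
Pipeline fill: first packet needs 3·t_tx to clear all hops; remaining 156 packets each add one t_tx.
Total = (3+157-1)·t_tx + 3·t_prop = 159·0.00807 + 3·0.12 = 1.64 s.

1.64 s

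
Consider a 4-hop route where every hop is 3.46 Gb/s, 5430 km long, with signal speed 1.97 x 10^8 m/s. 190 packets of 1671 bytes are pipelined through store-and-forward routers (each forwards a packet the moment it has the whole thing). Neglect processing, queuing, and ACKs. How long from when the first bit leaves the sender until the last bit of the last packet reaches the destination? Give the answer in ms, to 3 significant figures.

Per-hop transmission t_tx = L/R = 13368/3460000000 = 0.00386358 ms.
Per-hop propagation t_prop = 5430000/197000000 = 27.5635 ms.
Pipeline fill: first packet needs 4·t_tx to clear all hops; remaining 189 packets each add one t_tx.
Total = (4+190-1)·t_tx + 4·t_prop = 193·0.00386358 + 4·27.5635 = 111 ms.

111 ms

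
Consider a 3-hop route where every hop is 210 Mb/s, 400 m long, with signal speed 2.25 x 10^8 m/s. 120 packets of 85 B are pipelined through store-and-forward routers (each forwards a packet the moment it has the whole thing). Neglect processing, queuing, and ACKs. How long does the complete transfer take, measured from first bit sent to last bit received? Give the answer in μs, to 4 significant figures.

Per-hop transmission t_tx = L/R = 680/210000000 = 3.2381 μs.
Per-hop propagation t_prop = 400/225000000 = 1.77778 μs.
Pipeline fill: first packet needs 3·t_tx to clear all hops; remaining 119 packets each add one t_tx.
Total = (3+120-1)·t_tx + 3·t_prop = 122·3.2381 + 3·1.77778 = 400.4 μs.

400.4 μs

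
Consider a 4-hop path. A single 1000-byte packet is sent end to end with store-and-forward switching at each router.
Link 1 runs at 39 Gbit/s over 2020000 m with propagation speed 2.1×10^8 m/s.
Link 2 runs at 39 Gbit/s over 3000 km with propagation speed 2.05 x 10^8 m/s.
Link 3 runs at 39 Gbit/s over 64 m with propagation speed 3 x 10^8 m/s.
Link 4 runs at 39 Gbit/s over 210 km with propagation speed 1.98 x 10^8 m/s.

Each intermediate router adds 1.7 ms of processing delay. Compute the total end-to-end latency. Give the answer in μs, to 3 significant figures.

30400 μs

L = 1000 × 8 = 8000 bits.
Transmission delay per hop = L/R = 8000/39000000000 = 0.205128 μs; 4 hops → 0.820513 μs.
Propagation delays (d/s per hop): 9619.05, 14634.1, 0.213333, 1060.61 μs; sum = 25314 μs.
Processing at 3 router(s): 3 × 1.7 ms = 5100 μs.
End-to-end = 30400 μs.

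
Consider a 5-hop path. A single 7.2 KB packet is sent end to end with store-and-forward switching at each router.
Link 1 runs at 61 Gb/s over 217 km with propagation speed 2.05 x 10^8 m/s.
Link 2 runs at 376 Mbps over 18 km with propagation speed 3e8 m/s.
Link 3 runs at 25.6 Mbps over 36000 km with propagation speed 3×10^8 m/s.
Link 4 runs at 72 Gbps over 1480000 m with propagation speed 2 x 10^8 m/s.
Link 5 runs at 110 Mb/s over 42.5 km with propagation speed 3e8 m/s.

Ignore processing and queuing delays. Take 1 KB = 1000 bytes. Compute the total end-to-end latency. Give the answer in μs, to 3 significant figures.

L = 57600 bits.
Transmission delays (L/R per hop): 0.944262, 153.191, 2250, 0.8, 523.636 μs; sum = 2928.57 μs.
Propagation delays (d/s per hop): 1058.54, 60, 120000, 7400, 141.667 μs; sum = 128660 μs.
End-to-end = 132000 μs.

132000 μs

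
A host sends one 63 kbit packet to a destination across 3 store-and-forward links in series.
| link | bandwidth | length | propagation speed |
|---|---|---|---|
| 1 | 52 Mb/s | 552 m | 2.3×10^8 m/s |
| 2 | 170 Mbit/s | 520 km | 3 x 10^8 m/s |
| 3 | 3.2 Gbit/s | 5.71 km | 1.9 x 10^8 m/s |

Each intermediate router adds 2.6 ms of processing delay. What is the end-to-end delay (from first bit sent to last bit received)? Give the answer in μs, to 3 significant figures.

8570 μs

L = 63000 bits.
Transmission delays (L/R per hop): 1211.54, 370.588, 19.6875 μs; sum = 1601.81 μs.
Propagation delays (d/s per hop): 2.4, 1733.33, 30.0526 μs; sum = 1765.79 μs.
Processing at 2 router(s): 2 × 2.6 ms = 5200 μs.
End-to-end = 8570 μs.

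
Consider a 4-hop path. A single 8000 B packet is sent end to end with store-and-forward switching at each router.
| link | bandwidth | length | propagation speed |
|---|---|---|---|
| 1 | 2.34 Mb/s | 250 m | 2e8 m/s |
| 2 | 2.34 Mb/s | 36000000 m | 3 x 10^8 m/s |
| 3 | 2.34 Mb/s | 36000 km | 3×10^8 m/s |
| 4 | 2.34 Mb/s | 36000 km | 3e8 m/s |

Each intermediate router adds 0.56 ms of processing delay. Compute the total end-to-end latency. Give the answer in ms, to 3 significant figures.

471 ms

L = 8000 × 8 = 64000 bits.
Transmission delay per hop = L/R = 64000/2340000 = 27.3504 ms; 4 hops → 109.402 ms.
Propagation delays (d/s per hop): 0.00125, 120, 120, 120 ms; sum = 360.001 ms.
Processing at 3 router(s): 3 × 0.56 ms = 1.68 ms.
End-to-end = 471 ms.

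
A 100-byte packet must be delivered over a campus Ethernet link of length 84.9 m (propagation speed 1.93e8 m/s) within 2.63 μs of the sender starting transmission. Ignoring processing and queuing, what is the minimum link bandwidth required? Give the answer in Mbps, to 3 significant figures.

L = 800 bits.
Propagation delay = 84.9 / 193000000 = 0.439896 μs.
Transmission budget = 2.63 − 0.439896 = 2.1901 μs.
R ≥ L / t_tx = 800 bits / 2.1901e-06 s = 365 Mbps.

365 Mbps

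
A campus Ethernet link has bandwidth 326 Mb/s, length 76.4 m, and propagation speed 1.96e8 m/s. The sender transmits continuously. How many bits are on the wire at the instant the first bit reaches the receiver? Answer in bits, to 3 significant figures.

Propagation delay = 76.4 / 196000000 = 3.89796e-07 s.
BDP = R × t_prop = 326000000 × 3.89796e-07 = 127.073 bits.

127 bits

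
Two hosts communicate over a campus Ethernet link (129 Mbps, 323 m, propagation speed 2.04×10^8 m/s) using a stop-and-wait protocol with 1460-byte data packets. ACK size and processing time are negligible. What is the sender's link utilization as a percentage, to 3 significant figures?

96.6 %

t_tx = L/R = 11680/129000000 = 9.05426e-05 s.
t_prop = 323/204000000 = 1.58333e-06 s; RTT = 3.16667e-06 s.
Cycle = t_tx + RTT = 9.37093e-05 s.
Utilization = t_tx / cycle = 9.05426e-05/9.37093e-05 = 96.6 %.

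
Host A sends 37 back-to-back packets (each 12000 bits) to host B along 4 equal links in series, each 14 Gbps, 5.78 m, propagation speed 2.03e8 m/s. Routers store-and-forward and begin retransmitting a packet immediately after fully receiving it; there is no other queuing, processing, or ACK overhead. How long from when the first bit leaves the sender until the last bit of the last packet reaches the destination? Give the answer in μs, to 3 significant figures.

Per-hop transmission t_tx = L/R = 12000/14000000000 = 0.857143 μs.
Per-hop propagation t_prop = 5.78/2.03e+08 = 0.0284729 μs.
Pipeline fill: first packet needs 4·t_tx to clear all hops; remaining 36 packets each add one t_tx.
Total = (4+37-1)·t_tx + 4·t_prop = 40·0.857143 + 4·0.0284729 = 34.4 μs.

34.4 μs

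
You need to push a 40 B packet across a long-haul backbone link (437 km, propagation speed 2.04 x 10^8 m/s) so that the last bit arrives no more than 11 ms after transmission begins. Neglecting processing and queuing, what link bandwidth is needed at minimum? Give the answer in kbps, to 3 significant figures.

L = 320 bits.
Propagation delay = 437000 / 204000000 = 2.14216 ms.
Transmission budget = 11 − 2.14216 = 8.85784 ms.
R ≥ L / t_tx = 320 bits / 0.00885784 s = 36.1 kbps.

36.1 kbps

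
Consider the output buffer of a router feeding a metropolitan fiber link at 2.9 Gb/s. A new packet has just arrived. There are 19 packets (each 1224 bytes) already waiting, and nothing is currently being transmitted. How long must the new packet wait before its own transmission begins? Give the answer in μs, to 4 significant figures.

64.15 μs

Each queued packet: L/R = 9792/2900000000 = 3.37655 μs.
19 queued → 64.1545 μs.
Queuing delay = 64.15 μs.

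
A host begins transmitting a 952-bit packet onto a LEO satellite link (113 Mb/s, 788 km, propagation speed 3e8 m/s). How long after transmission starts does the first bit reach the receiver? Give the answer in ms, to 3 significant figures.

First bit experiences only propagation delay: d/s = 788000/300000000 = 2.63 ms.

2.63 ms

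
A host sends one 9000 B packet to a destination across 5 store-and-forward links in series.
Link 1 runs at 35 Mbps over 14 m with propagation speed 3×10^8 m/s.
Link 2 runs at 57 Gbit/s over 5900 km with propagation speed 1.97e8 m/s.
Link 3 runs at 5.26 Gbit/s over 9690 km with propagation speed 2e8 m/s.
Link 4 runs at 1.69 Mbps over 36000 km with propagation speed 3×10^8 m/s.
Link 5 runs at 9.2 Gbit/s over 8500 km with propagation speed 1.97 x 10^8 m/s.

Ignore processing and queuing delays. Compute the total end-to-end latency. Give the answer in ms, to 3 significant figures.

L = 9000 × 8 = 72000 bits.
Transmission delays (L/R per hop): 2.05714, 0.00126316, 0.0136882, 42.6036, 0.00782609 ms; sum = 44.6835 ms.
Propagation delays (d/s per hop): 4.66667e-05, 29.9492, 48.45, 120, 43.1472 ms; sum = 241.546 ms.
End-to-end = 286 ms.

286 ms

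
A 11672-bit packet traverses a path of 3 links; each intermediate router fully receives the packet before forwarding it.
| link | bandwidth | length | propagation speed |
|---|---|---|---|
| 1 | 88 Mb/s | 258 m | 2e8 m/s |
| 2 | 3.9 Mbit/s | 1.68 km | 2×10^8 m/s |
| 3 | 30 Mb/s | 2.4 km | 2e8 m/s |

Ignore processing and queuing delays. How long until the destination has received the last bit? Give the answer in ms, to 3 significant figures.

Transmission delays (L/R per hop): 0.132636, 2.99282, 0.389067 ms; sum = 3.51452 ms.
Propagation delays (d/s per hop): 0.00129, 0.0084, 0.012 ms; sum = 0.02169 ms.
End-to-end = 3.54 ms.

3.54 ms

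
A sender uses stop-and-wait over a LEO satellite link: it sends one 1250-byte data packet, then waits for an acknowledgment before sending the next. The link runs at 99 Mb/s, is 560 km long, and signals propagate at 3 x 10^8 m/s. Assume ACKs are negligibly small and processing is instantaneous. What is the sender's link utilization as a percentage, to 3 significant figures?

t_tx = L/R = 10000/99000000 = 0.00010101 s.
t_prop = 560000/300000000 = 0.00186667 s; RTT = 0.00373333 s.
Cycle = t_tx + RTT = 0.00383434 s.
Utilization = t_tx / cycle = 0.00010101/0.00383434 = 2.63 %.

2.63 %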